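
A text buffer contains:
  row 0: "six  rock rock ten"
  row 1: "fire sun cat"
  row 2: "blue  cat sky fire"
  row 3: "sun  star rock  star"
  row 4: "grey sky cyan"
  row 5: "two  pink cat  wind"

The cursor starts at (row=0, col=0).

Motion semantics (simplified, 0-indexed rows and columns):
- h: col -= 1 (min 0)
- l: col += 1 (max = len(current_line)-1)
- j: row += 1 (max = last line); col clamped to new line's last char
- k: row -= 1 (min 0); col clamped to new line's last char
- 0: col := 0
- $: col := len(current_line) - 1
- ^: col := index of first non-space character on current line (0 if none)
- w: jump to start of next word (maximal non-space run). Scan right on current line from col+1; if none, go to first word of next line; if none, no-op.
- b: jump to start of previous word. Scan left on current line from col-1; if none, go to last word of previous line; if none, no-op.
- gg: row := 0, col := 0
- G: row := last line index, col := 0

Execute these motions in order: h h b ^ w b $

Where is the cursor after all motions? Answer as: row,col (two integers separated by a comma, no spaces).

After 1 (h): row=0 col=0 char='s'
After 2 (h): row=0 col=0 char='s'
After 3 (b): row=0 col=0 char='s'
After 4 (^): row=0 col=0 char='s'
After 5 (w): row=0 col=5 char='r'
After 6 (b): row=0 col=0 char='s'
After 7 ($): row=0 col=17 char='n'

Answer: 0,17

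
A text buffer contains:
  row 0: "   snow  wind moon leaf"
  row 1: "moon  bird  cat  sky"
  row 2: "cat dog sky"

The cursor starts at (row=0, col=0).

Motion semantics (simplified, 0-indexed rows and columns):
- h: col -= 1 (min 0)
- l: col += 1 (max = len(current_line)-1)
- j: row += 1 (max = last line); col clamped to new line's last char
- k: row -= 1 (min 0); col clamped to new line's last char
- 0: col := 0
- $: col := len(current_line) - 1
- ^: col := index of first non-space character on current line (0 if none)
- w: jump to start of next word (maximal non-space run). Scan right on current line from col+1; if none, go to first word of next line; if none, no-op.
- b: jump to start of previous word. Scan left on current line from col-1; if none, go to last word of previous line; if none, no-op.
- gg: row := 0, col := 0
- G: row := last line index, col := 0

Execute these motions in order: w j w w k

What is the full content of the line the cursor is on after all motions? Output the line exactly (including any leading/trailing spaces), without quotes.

Answer:    snow  wind moon leaf

Derivation:
After 1 (w): row=0 col=3 char='s'
After 2 (j): row=1 col=3 char='n'
After 3 (w): row=1 col=6 char='b'
After 4 (w): row=1 col=12 char='c'
After 5 (k): row=0 col=12 char='d'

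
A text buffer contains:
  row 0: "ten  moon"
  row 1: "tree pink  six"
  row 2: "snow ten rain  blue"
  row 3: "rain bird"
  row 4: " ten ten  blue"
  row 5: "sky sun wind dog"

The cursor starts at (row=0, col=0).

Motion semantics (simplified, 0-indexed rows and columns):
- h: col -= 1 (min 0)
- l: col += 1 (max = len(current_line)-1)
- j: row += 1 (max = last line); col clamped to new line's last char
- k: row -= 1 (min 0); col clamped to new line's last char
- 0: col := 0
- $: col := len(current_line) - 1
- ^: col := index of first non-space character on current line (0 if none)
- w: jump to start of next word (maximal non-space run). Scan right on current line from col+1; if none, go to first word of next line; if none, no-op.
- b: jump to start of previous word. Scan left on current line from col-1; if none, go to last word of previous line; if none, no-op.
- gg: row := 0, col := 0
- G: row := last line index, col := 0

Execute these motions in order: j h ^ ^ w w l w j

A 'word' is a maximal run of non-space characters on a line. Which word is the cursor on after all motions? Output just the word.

After 1 (j): row=1 col=0 char='t'
After 2 (h): row=1 col=0 char='t'
After 3 (^): row=1 col=0 char='t'
After 4 (^): row=1 col=0 char='t'
After 5 (w): row=1 col=5 char='p'
After 6 (w): row=1 col=11 char='s'
After 7 (l): row=1 col=12 char='i'
After 8 (w): row=2 col=0 char='s'
After 9 (j): row=3 col=0 char='r'

Answer: rain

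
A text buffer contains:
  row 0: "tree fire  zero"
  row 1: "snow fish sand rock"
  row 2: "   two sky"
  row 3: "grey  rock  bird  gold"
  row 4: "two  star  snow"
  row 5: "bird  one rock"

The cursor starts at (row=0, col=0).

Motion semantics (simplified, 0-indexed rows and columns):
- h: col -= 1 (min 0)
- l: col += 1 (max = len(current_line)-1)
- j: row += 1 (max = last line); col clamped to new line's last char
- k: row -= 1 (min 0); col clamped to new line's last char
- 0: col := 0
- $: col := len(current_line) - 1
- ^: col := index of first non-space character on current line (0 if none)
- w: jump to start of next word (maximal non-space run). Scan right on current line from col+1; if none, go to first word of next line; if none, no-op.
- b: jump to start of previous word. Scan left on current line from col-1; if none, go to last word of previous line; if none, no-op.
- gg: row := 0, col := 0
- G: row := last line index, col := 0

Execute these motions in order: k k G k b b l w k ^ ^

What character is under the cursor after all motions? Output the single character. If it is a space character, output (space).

Answer: t

Derivation:
After 1 (k): row=0 col=0 char='t'
After 2 (k): row=0 col=0 char='t'
After 3 (G): row=5 col=0 char='b'
After 4 (k): row=4 col=0 char='t'
After 5 (b): row=3 col=18 char='g'
After 6 (b): row=3 col=12 char='b'
After 7 (l): row=3 col=13 char='i'
After 8 (w): row=3 col=18 char='g'
After 9 (k): row=2 col=9 char='y'
After 10 (^): row=2 col=3 char='t'
After 11 (^): row=2 col=3 char='t'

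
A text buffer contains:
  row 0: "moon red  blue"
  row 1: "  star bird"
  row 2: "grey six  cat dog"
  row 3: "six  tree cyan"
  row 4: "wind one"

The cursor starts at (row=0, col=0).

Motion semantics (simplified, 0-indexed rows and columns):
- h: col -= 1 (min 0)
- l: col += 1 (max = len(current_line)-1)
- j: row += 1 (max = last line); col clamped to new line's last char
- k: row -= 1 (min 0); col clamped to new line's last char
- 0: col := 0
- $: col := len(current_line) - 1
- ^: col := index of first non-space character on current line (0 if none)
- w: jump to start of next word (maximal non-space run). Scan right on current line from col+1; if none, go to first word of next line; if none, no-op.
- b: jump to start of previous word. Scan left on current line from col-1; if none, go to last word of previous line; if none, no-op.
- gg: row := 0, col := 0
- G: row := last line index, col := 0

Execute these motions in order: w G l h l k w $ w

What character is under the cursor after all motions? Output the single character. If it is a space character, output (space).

Answer: w

Derivation:
After 1 (w): row=0 col=5 char='r'
After 2 (G): row=4 col=0 char='w'
After 3 (l): row=4 col=1 char='i'
After 4 (h): row=4 col=0 char='w'
After 5 (l): row=4 col=1 char='i'
After 6 (k): row=3 col=1 char='i'
After 7 (w): row=3 col=5 char='t'
After 8 ($): row=3 col=13 char='n'
After 9 (w): row=4 col=0 char='w'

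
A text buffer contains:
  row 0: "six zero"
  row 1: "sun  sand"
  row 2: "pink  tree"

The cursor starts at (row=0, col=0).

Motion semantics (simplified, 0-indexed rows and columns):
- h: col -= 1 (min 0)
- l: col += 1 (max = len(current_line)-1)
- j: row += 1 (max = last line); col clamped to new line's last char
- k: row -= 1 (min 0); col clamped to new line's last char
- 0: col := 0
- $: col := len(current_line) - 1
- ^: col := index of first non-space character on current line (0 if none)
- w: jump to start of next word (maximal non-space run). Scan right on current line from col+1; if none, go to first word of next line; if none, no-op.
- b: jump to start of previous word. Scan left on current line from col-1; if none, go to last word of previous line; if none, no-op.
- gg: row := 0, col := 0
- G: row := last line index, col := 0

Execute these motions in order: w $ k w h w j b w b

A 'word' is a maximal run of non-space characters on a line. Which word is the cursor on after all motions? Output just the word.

Answer: pink

Derivation:
After 1 (w): row=0 col=4 char='z'
After 2 ($): row=0 col=7 char='o'
After 3 (k): row=0 col=7 char='o'
After 4 (w): row=1 col=0 char='s'
After 5 (h): row=1 col=0 char='s'
After 6 (w): row=1 col=5 char='s'
After 7 (j): row=2 col=5 char='_'
After 8 (b): row=2 col=0 char='p'
After 9 (w): row=2 col=6 char='t'
After 10 (b): row=2 col=0 char='p'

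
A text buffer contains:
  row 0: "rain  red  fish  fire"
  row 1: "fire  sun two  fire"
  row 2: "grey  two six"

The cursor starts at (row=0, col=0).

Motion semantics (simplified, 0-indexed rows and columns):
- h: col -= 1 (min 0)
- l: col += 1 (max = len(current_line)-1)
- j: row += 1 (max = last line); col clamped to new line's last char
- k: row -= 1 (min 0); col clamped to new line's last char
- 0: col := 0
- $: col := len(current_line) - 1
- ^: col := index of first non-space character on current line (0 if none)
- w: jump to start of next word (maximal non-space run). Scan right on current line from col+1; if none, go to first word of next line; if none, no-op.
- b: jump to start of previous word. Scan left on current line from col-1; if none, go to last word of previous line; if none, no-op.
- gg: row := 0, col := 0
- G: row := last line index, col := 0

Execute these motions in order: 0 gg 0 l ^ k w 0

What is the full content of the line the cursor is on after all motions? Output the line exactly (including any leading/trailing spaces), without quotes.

After 1 (0): row=0 col=0 char='r'
After 2 (gg): row=0 col=0 char='r'
After 3 (0): row=0 col=0 char='r'
After 4 (l): row=0 col=1 char='a'
After 5 (^): row=0 col=0 char='r'
After 6 (k): row=0 col=0 char='r'
After 7 (w): row=0 col=6 char='r'
After 8 (0): row=0 col=0 char='r'

Answer: rain  red  fish  fire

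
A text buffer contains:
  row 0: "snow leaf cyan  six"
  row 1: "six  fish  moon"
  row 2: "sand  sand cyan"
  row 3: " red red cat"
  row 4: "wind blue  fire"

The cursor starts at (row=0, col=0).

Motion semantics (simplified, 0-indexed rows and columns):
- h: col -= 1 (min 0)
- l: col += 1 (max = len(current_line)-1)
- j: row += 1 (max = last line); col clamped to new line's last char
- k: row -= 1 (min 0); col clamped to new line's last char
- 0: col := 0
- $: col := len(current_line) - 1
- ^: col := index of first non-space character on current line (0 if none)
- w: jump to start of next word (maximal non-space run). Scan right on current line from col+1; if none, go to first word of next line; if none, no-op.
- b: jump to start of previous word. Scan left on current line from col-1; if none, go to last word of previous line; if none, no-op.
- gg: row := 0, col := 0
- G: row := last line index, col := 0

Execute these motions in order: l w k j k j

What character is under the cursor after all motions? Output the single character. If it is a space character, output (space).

After 1 (l): row=0 col=1 char='n'
After 2 (w): row=0 col=5 char='l'
After 3 (k): row=0 col=5 char='l'
After 4 (j): row=1 col=5 char='f'
After 5 (k): row=0 col=5 char='l'
After 6 (j): row=1 col=5 char='f'

Answer: f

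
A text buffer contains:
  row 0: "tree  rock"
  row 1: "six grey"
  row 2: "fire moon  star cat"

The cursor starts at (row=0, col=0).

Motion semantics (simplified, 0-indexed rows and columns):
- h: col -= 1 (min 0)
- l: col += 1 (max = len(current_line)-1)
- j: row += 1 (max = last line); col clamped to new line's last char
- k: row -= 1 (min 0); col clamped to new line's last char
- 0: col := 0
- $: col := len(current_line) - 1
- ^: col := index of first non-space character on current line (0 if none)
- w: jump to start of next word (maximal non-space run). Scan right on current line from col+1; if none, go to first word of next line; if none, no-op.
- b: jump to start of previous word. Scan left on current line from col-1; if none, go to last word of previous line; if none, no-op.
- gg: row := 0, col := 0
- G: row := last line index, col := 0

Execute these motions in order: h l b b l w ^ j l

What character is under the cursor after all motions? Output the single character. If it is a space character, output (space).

After 1 (h): row=0 col=0 char='t'
After 2 (l): row=0 col=1 char='r'
After 3 (b): row=0 col=0 char='t'
After 4 (b): row=0 col=0 char='t'
After 5 (l): row=0 col=1 char='r'
After 6 (w): row=0 col=6 char='r'
After 7 (^): row=0 col=0 char='t'
After 8 (j): row=1 col=0 char='s'
After 9 (l): row=1 col=1 char='i'

Answer: i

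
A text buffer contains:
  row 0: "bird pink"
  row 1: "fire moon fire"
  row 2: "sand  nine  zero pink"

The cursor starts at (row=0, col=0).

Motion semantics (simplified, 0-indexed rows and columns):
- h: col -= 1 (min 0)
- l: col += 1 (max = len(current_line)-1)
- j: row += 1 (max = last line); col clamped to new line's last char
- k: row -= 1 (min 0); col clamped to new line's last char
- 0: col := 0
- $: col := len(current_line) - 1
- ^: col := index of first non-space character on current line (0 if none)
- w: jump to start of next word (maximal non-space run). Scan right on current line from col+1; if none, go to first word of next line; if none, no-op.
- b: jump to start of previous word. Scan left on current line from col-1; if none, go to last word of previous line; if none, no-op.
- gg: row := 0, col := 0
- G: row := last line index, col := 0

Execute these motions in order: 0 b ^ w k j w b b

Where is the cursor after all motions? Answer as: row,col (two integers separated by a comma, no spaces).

Answer: 1,0

Derivation:
After 1 (0): row=0 col=0 char='b'
After 2 (b): row=0 col=0 char='b'
After 3 (^): row=0 col=0 char='b'
After 4 (w): row=0 col=5 char='p'
After 5 (k): row=0 col=5 char='p'
After 6 (j): row=1 col=5 char='m'
After 7 (w): row=1 col=10 char='f'
After 8 (b): row=1 col=5 char='m'
After 9 (b): row=1 col=0 char='f'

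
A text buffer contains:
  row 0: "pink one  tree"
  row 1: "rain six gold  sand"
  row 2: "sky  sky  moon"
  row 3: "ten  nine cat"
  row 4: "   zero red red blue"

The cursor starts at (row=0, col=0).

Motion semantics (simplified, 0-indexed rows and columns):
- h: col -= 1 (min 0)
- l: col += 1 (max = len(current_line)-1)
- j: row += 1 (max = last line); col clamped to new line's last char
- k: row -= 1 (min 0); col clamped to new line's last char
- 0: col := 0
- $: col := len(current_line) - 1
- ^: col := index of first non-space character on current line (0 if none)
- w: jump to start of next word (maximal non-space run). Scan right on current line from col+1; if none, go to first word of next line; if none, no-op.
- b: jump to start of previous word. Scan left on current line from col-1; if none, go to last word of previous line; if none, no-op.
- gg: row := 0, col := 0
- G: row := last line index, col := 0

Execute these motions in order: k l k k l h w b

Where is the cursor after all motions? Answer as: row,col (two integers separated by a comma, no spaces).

Answer: 0,0

Derivation:
After 1 (k): row=0 col=0 char='p'
After 2 (l): row=0 col=1 char='i'
After 3 (k): row=0 col=1 char='i'
After 4 (k): row=0 col=1 char='i'
After 5 (l): row=0 col=2 char='n'
After 6 (h): row=0 col=1 char='i'
After 7 (w): row=0 col=5 char='o'
After 8 (b): row=0 col=0 char='p'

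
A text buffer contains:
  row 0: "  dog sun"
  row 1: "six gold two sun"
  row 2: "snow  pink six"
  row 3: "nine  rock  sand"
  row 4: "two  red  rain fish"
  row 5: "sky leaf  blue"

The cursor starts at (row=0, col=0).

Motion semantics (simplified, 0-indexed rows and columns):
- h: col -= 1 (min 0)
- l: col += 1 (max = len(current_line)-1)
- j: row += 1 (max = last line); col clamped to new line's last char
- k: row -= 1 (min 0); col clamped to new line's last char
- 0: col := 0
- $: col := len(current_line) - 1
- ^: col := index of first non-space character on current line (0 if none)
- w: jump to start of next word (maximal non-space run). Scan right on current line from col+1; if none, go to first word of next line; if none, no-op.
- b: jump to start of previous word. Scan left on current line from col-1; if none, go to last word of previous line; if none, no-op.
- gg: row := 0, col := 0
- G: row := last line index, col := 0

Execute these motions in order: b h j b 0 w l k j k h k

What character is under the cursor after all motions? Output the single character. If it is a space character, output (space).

Answer: d

Derivation:
After 1 (b): row=0 col=0 char='_'
After 2 (h): row=0 col=0 char='_'
After 3 (j): row=1 col=0 char='s'
After 4 (b): row=0 col=6 char='s'
After 5 (0): row=0 col=0 char='_'
After 6 (w): row=0 col=2 char='d'
After 7 (l): row=0 col=3 char='o'
After 8 (k): row=0 col=3 char='o'
After 9 (j): row=1 col=3 char='_'
After 10 (k): row=0 col=3 char='o'
After 11 (h): row=0 col=2 char='d'
After 12 (k): row=0 col=2 char='d'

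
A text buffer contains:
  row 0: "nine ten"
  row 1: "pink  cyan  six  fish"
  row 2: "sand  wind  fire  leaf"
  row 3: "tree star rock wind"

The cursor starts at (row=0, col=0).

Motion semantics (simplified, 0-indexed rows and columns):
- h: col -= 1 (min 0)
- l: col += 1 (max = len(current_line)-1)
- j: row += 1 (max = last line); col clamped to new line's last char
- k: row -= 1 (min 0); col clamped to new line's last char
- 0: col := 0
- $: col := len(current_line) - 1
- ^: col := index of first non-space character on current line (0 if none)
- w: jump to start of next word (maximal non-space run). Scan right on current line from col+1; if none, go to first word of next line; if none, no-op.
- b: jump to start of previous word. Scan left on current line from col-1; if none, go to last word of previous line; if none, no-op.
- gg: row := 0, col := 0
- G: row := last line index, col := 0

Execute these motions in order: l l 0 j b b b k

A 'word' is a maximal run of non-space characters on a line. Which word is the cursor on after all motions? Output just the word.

After 1 (l): row=0 col=1 char='i'
After 2 (l): row=0 col=2 char='n'
After 3 (0): row=0 col=0 char='n'
After 4 (j): row=1 col=0 char='p'
After 5 (b): row=0 col=5 char='t'
After 6 (b): row=0 col=0 char='n'
After 7 (b): row=0 col=0 char='n'
After 8 (k): row=0 col=0 char='n'

Answer: nine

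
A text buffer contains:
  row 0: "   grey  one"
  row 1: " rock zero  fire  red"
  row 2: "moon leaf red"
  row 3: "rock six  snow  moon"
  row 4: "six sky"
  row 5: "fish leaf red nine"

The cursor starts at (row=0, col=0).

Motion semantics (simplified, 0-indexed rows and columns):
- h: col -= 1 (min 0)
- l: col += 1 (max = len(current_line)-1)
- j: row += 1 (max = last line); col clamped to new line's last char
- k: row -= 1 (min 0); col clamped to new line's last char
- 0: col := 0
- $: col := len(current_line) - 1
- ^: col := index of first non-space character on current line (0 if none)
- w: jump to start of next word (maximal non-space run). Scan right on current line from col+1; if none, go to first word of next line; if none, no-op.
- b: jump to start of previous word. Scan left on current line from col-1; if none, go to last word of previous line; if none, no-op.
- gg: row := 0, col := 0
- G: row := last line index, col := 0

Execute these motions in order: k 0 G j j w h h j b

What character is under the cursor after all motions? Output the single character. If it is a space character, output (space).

Answer: f

Derivation:
After 1 (k): row=0 col=0 char='_'
After 2 (0): row=0 col=0 char='_'
After 3 (G): row=5 col=0 char='f'
After 4 (j): row=5 col=0 char='f'
After 5 (j): row=5 col=0 char='f'
After 6 (w): row=5 col=5 char='l'
After 7 (h): row=5 col=4 char='_'
After 8 (h): row=5 col=3 char='h'
After 9 (j): row=5 col=3 char='h'
After 10 (b): row=5 col=0 char='f'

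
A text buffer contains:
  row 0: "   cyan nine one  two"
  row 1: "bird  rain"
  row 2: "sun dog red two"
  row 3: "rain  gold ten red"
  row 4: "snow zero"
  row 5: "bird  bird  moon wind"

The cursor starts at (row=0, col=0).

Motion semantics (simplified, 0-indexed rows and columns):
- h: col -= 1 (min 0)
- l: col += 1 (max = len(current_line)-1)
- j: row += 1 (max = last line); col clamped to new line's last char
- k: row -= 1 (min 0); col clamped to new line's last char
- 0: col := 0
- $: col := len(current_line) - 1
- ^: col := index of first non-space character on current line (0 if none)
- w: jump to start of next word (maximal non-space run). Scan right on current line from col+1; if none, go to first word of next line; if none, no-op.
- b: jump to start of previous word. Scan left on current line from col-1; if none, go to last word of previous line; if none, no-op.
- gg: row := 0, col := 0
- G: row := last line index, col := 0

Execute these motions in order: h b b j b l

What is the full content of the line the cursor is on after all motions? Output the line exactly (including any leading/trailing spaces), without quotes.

After 1 (h): row=0 col=0 char='_'
After 2 (b): row=0 col=0 char='_'
After 3 (b): row=0 col=0 char='_'
After 4 (j): row=1 col=0 char='b'
After 5 (b): row=0 col=18 char='t'
After 6 (l): row=0 col=19 char='w'

Answer:    cyan nine one  two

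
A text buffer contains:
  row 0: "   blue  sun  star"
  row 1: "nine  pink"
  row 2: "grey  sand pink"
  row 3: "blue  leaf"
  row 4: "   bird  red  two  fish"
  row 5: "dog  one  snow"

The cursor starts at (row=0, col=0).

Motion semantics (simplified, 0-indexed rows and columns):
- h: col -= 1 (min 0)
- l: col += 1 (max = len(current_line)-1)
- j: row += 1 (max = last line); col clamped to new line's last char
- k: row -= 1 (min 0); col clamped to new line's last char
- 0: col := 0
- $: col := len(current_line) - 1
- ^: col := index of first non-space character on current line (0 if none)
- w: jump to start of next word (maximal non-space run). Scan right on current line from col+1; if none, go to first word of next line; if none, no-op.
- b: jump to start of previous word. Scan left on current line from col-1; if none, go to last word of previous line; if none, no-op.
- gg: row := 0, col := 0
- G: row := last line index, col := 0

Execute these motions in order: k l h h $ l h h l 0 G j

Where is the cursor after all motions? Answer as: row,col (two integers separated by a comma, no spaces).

After 1 (k): row=0 col=0 char='_'
After 2 (l): row=0 col=1 char='_'
After 3 (h): row=0 col=0 char='_'
After 4 (h): row=0 col=0 char='_'
After 5 ($): row=0 col=17 char='r'
After 6 (l): row=0 col=17 char='r'
After 7 (h): row=0 col=16 char='a'
After 8 (h): row=0 col=15 char='t'
After 9 (l): row=0 col=16 char='a'
After 10 (0): row=0 col=0 char='_'
After 11 (G): row=5 col=0 char='d'
After 12 (j): row=5 col=0 char='d'

Answer: 5,0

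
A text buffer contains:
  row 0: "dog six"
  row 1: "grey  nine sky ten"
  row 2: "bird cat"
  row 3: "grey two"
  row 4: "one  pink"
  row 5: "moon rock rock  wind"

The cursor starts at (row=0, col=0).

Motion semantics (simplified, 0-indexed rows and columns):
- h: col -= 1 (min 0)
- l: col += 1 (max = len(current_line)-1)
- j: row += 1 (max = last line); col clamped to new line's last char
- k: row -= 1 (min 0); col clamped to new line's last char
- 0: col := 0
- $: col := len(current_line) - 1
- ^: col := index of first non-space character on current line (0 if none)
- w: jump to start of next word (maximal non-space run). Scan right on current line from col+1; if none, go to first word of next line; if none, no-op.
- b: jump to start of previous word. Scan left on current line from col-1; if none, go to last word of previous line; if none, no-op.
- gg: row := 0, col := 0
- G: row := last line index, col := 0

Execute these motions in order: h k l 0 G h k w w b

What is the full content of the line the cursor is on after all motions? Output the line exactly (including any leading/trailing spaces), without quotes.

After 1 (h): row=0 col=0 char='d'
After 2 (k): row=0 col=0 char='d'
After 3 (l): row=0 col=1 char='o'
After 4 (0): row=0 col=0 char='d'
After 5 (G): row=5 col=0 char='m'
After 6 (h): row=5 col=0 char='m'
After 7 (k): row=4 col=0 char='o'
After 8 (w): row=4 col=5 char='p'
After 9 (w): row=5 col=0 char='m'
After 10 (b): row=4 col=5 char='p'

Answer: one  pink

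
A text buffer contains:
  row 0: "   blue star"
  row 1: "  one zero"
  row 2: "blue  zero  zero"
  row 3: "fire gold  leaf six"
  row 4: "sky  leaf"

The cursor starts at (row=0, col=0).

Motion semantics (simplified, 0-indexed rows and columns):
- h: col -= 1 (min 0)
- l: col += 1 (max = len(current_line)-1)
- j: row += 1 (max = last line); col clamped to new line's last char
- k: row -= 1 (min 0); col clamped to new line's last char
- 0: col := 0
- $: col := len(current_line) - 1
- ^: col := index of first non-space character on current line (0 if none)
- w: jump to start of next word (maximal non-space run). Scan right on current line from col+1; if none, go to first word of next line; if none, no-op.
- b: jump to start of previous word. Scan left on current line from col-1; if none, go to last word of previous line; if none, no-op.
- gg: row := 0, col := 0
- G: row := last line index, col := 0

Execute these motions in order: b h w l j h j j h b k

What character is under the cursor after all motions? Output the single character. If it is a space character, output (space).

After 1 (b): row=0 col=0 char='_'
After 2 (h): row=0 col=0 char='_'
After 3 (w): row=0 col=3 char='b'
After 4 (l): row=0 col=4 char='l'
After 5 (j): row=1 col=4 char='e'
After 6 (h): row=1 col=3 char='n'
After 7 (j): row=2 col=3 char='e'
After 8 (j): row=3 col=3 char='e'
After 9 (h): row=3 col=2 char='r'
After 10 (b): row=3 col=0 char='f'
After 11 (k): row=2 col=0 char='b'

Answer: b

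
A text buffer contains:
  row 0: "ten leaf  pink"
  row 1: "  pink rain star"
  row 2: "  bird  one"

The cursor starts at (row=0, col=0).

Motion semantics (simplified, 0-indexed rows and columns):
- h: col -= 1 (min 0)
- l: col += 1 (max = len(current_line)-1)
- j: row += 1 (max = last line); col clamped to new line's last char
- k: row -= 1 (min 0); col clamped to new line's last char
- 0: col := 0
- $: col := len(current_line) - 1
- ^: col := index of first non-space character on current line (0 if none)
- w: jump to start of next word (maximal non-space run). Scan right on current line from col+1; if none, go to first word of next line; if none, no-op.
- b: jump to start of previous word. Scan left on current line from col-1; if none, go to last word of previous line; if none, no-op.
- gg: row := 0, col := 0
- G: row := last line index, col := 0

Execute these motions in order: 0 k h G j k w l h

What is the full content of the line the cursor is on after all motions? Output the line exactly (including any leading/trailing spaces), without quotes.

Answer:   pink rain star

Derivation:
After 1 (0): row=0 col=0 char='t'
After 2 (k): row=0 col=0 char='t'
After 3 (h): row=0 col=0 char='t'
After 4 (G): row=2 col=0 char='_'
After 5 (j): row=2 col=0 char='_'
After 6 (k): row=1 col=0 char='_'
After 7 (w): row=1 col=2 char='p'
After 8 (l): row=1 col=3 char='i'
After 9 (h): row=1 col=2 char='p'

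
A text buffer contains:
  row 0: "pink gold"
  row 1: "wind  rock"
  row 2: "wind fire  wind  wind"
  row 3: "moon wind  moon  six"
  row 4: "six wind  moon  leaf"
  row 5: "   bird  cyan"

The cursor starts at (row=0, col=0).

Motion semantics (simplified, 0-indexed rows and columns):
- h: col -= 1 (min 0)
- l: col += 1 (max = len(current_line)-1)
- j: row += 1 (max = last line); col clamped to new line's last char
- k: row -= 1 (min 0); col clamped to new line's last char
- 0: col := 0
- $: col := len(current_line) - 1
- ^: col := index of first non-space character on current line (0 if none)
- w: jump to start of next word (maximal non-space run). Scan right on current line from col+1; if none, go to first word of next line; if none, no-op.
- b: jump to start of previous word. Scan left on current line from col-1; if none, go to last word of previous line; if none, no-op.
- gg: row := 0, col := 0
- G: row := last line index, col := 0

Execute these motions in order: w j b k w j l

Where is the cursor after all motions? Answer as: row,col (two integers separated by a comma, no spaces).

After 1 (w): row=0 col=5 char='g'
After 2 (j): row=1 col=5 char='_'
After 3 (b): row=1 col=0 char='w'
After 4 (k): row=0 col=0 char='p'
After 5 (w): row=0 col=5 char='g'
After 6 (j): row=1 col=5 char='_'
After 7 (l): row=1 col=6 char='r'

Answer: 1,6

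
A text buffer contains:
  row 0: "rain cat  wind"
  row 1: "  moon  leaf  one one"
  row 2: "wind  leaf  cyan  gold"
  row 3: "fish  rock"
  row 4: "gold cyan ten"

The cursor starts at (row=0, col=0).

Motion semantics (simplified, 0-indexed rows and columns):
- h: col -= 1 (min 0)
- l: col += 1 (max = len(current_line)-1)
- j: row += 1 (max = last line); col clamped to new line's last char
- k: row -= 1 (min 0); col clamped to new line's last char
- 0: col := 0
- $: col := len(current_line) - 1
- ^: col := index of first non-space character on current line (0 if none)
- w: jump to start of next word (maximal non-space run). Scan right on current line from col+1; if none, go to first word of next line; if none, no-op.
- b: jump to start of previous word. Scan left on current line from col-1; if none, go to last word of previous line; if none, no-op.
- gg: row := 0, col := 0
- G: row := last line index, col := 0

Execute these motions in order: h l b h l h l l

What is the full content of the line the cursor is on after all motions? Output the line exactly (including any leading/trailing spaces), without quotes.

Answer: rain cat  wind

Derivation:
After 1 (h): row=0 col=0 char='r'
After 2 (l): row=0 col=1 char='a'
After 3 (b): row=0 col=0 char='r'
After 4 (h): row=0 col=0 char='r'
After 5 (l): row=0 col=1 char='a'
After 6 (h): row=0 col=0 char='r'
After 7 (l): row=0 col=1 char='a'
After 8 (l): row=0 col=2 char='i'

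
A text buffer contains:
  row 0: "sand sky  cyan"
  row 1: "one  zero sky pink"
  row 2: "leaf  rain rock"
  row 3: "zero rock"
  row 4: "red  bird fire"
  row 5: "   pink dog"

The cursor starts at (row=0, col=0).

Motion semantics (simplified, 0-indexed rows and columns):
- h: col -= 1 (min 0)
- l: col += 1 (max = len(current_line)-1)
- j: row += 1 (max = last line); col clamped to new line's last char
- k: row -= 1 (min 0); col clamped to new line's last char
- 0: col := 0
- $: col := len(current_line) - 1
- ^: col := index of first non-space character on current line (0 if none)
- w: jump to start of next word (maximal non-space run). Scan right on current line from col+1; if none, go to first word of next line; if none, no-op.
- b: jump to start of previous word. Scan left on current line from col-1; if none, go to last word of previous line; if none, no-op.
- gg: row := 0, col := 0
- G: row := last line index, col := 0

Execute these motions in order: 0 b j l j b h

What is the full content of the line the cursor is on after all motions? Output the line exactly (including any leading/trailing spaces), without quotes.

Answer: leaf  rain rock

Derivation:
After 1 (0): row=0 col=0 char='s'
After 2 (b): row=0 col=0 char='s'
After 3 (j): row=1 col=0 char='o'
After 4 (l): row=1 col=1 char='n'
After 5 (j): row=2 col=1 char='e'
After 6 (b): row=2 col=0 char='l'
After 7 (h): row=2 col=0 char='l'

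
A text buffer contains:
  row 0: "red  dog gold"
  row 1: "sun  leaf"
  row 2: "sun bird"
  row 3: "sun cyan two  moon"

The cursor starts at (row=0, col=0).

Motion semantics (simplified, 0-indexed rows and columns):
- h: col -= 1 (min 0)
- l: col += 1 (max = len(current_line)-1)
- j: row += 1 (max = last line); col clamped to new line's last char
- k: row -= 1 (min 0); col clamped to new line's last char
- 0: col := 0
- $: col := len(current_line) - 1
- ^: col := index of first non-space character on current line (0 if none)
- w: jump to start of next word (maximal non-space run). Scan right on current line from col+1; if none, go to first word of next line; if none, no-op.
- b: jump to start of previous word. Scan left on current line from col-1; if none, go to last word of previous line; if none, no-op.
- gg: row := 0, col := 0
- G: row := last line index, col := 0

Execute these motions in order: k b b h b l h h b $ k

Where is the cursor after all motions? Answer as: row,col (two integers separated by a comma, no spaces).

Answer: 0,12

Derivation:
After 1 (k): row=0 col=0 char='r'
After 2 (b): row=0 col=0 char='r'
After 3 (b): row=0 col=0 char='r'
After 4 (h): row=0 col=0 char='r'
After 5 (b): row=0 col=0 char='r'
After 6 (l): row=0 col=1 char='e'
After 7 (h): row=0 col=0 char='r'
After 8 (h): row=0 col=0 char='r'
After 9 (b): row=0 col=0 char='r'
After 10 ($): row=0 col=12 char='d'
After 11 (k): row=0 col=12 char='d'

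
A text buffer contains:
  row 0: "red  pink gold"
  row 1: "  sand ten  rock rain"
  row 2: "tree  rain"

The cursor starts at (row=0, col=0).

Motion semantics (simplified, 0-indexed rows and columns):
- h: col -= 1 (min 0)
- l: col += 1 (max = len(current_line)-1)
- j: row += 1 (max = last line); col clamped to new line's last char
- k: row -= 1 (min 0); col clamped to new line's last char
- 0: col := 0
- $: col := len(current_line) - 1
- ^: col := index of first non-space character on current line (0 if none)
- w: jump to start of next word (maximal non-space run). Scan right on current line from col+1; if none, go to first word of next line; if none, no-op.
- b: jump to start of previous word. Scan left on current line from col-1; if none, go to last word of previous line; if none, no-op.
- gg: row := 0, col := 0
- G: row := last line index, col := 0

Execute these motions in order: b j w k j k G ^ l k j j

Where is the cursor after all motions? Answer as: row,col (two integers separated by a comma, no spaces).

Answer: 2,1

Derivation:
After 1 (b): row=0 col=0 char='r'
After 2 (j): row=1 col=0 char='_'
After 3 (w): row=1 col=2 char='s'
After 4 (k): row=0 col=2 char='d'
After 5 (j): row=1 col=2 char='s'
After 6 (k): row=0 col=2 char='d'
After 7 (G): row=2 col=0 char='t'
After 8 (^): row=2 col=0 char='t'
After 9 (l): row=2 col=1 char='r'
After 10 (k): row=1 col=1 char='_'
After 11 (j): row=2 col=1 char='r'
After 12 (j): row=2 col=1 char='r'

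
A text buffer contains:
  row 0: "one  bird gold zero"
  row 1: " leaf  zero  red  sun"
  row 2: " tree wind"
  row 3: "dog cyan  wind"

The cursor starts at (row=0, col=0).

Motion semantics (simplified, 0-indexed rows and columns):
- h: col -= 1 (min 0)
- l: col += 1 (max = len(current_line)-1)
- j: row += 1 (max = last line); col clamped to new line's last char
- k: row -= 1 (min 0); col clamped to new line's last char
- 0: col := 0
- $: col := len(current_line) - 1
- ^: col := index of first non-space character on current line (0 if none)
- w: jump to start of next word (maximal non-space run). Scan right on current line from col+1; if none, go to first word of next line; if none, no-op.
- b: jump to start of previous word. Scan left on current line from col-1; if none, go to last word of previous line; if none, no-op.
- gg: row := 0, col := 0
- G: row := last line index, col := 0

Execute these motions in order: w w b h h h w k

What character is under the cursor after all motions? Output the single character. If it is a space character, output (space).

Answer: b

Derivation:
After 1 (w): row=0 col=5 char='b'
After 2 (w): row=0 col=10 char='g'
After 3 (b): row=0 col=5 char='b'
After 4 (h): row=0 col=4 char='_'
After 5 (h): row=0 col=3 char='_'
After 6 (h): row=0 col=2 char='e'
After 7 (w): row=0 col=5 char='b'
After 8 (k): row=0 col=5 char='b'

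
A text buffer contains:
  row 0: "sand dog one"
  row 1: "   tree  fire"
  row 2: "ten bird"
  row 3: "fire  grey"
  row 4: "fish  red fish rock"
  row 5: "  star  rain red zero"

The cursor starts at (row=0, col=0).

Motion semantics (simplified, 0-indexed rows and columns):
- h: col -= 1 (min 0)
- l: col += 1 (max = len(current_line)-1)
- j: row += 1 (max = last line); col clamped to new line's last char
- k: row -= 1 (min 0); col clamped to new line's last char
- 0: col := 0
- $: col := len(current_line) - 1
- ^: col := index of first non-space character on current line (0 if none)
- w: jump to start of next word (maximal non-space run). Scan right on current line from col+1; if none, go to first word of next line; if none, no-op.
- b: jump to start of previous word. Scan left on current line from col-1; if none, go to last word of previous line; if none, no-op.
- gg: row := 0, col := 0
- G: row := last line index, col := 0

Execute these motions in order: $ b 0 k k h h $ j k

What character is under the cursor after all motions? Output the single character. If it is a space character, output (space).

Answer: e

Derivation:
After 1 ($): row=0 col=11 char='e'
After 2 (b): row=0 col=9 char='o'
After 3 (0): row=0 col=0 char='s'
After 4 (k): row=0 col=0 char='s'
After 5 (k): row=0 col=0 char='s'
After 6 (h): row=0 col=0 char='s'
After 7 (h): row=0 col=0 char='s'
After 8 ($): row=0 col=11 char='e'
After 9 (j): row=1 col=11 char='r'
After 10 (k): row=0 col=11 char='e'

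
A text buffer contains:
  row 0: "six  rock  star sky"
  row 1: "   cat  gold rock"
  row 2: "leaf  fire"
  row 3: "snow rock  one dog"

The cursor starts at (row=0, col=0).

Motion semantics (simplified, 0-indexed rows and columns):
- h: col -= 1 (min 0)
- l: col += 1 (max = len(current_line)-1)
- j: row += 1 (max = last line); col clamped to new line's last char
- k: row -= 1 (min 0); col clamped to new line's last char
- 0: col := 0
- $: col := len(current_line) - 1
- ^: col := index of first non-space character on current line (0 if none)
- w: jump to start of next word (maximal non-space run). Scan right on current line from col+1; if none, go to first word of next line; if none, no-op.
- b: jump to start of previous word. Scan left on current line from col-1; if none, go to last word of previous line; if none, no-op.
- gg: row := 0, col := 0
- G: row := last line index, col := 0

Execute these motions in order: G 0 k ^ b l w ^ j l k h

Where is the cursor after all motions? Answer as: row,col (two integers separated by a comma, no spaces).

Answer: 2,0

Derivation:
After 1 (G): row=3 col=0 char='s'
After 2 (0): row=3 col=0 char='s'
After 3 (k): row=2 col=0 char='l'
After 4 (^): row=2 col=0 char='l'
After 5 (b): row=1 col=13 char='r'
After 6 (l): row=1 col=14 char='o'
After 7 (w): row=2 col=0 char='l'
After 8 (^): row=2 col=0 char='l'
After 9 (j): row=3 col=0 char='s'
After 10 (l): row=3 col=1 char='n'
After 11 (k): row=2 col=1 char='e'
After 12 (h): row=2 col=0 char='l'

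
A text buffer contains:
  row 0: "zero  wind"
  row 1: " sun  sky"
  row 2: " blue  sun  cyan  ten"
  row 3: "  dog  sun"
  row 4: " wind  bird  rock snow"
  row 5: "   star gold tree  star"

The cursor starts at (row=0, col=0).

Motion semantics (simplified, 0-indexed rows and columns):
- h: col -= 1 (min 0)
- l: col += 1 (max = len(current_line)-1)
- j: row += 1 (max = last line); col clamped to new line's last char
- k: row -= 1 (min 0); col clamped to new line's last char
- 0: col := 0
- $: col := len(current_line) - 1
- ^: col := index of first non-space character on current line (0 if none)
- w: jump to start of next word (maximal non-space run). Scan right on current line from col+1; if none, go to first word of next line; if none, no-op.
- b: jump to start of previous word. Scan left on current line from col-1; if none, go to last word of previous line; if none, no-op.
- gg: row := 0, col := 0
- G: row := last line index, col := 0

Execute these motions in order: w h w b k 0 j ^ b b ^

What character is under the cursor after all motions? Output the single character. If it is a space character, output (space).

Answer: z

Derivation:
After 1 (w): row=0 col=6 char='w'
After 2 (h): row=0 col=5 char='_'
After 3 (w): row=0 col=6 char='w'
After 4 (b): row=0 col=0 char='z'
After 5 (k): row=0 col=0 char='z'
After 6 (0): row=0 col=0 char='z'
After 7 (j): row=1 col=0 char='_'
After 8 (^): row=1 col=1 char='s'
After 9 (b): row=0 col=6 char='w'
After 10 (b): row=0 col=0 char='z'
After 11 (^): row=0 col=0 char='z'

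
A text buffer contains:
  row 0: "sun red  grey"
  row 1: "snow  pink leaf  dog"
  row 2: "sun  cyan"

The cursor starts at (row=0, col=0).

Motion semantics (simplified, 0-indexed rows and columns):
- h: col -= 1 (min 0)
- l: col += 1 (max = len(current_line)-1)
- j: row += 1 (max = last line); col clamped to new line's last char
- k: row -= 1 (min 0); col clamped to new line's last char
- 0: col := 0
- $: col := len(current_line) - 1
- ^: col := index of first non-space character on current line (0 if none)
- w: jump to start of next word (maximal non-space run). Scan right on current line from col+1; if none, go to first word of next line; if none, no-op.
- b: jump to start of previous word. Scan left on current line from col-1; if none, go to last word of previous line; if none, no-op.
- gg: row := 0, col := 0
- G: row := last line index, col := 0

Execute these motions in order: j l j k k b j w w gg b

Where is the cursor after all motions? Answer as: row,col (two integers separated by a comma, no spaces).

Answer: 0,0

Derivation:
After 1 (j): row=1 col=0 char='s'
After 2 (l): row=1 col=1 char='n'
After 3 (j): row=2 col=1 char='u'
After 4 (k): row=1 col=1 char='n'
After 5 (k): row=0 col=1 char='u'
After 6 (b): row=0 col=0 char='s'
After 7 (j): row=1 col=0 char='s'
After 8 (w): row=1 col=6 char='p'
After 9 (w): row=1 col=11 char='l'
After 10 (gg): row=0 col=0 char='s'
After 11 (b): row=0 col=0 char='s'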